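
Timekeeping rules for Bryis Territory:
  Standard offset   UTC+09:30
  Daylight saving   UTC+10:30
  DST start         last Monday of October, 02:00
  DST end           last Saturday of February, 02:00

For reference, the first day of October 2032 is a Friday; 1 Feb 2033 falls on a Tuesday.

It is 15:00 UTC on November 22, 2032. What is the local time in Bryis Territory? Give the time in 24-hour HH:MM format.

1 October 2032 is a Friday, so Mondays fall on 4, 11, 18, 25; the last is October 25.
1 February 2033 is a Tuesday, so Saturdays fall on 5, 12, 19, 26; the last is February 26.
At the standard offset (UTC+09:30), 15:00 UTC + 9h30m = 00:30 Bryis Territory standard time (rolling into the next day, 23 November 2032).
The standard-time date in Bryis Territory, November 23, 2032, falls between 25 October 2032 and 26 February 2033, so daylight saving is in effect and Bryis Territory is at UTC+10:30.
15:00 UTC + 10h30m = 01:30 local (rolling into the next day, 23 November 2032).

01:30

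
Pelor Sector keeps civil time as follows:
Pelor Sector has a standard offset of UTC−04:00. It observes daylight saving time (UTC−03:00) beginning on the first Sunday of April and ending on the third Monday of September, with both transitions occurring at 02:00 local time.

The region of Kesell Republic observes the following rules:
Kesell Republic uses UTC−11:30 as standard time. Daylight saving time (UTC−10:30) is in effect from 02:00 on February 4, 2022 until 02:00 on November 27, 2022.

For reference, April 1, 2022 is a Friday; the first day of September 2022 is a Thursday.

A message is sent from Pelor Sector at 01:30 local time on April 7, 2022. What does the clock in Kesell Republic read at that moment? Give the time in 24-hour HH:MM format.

1 April 2022 is a Friday, so the first Sunday is April 3.
1 September 2022 is a Thursday, so the first Monday is September 5 and the third is September 19.
April 7, 2022 lies within the daylight-saving period (3 April – 19 September), so Pelor Sector is on daylight time, UTC−03:00.
01:30 Pelor Sector + 3h = 04:30 UTC.
At the standard offset (UTC−11:30), 04:30 UTC − 11h30m = 17:00 Kesell Republic standard time (rolling into the previous day, 6 April 2022).
The standard-time date in Kesell Republic, April 6, 2022, lies within the daylight-saving period (4 February – 27 November), so Kesell Republic is on daylight time, UTC−10:30.
04:30 UTC − 10h30m = 18:00 Kesell Republic (rolling into the previous day, 6 April 2022).

18:00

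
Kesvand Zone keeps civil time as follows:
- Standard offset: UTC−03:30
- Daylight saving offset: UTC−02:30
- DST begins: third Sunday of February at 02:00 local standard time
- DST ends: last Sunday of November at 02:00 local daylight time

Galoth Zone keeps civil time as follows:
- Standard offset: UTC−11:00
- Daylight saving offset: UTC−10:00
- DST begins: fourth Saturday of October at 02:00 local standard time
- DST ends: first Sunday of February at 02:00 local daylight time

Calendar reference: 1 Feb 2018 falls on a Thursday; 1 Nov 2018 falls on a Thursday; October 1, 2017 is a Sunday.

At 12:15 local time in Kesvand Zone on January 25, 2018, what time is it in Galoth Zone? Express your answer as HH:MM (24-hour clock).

05:45

1 February 2018 is a Thursday, so the first Sunday is February 4 and the third is February 18.
1 November 2018 is a Thursday, so Sundays fall on 4, 11, 18, 25; the last is November 25.
January 25, 2018 does not fall between 18 February and 25 November, so daylight saving is not in effect and Kesvand Zone is at UTC−03:30.
12:15 Kesvand Zone + 3h30m = 15:45 UTC.
1 October 2017 is a Sunday, so the first Saturday is October 7 and the fourth is October 28.
1 February 2018 is a Thursday, so the first Sunday is February 4.
At the standard offset (UTC−11:00), 15:45 UTC − 11h = 04:45 Galoth Zone standard time.
The standard-time date in Galoth Zone, January 25, 2018, falls between 28 October 2017 and 4 February 2018, so daylight saving is in effect and Galoth Zone is at UTC−10:00.
15:45 UTC − 10h = 05:45 Galoth Zone.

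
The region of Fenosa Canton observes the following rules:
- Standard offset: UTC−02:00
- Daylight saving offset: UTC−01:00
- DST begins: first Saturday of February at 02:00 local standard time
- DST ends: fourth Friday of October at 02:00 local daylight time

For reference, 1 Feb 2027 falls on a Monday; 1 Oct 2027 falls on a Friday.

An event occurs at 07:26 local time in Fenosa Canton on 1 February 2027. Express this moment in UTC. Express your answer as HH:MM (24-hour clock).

09:26

1 February 2027 is a Monday, so the first Saturday is February 6.
1 October 2027 is a Friday, so the first Friday is October 1 and the fourth is October 22.
Daylight saving runs 6 February – 22 October; 1 February 2027 is outside that window, so Fenosa Canton is on standard time at UTC−02:00.
07:26 local + 2h = 09:26 UTC.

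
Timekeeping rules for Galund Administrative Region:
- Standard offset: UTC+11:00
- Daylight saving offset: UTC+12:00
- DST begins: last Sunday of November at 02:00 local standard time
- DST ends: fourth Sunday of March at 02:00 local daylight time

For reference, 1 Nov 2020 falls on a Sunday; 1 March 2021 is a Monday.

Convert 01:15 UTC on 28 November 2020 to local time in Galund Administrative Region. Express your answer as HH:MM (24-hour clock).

12:15

1 November 2020 is a Sunday, so Sundays fall on 1, 8, 15, 22, 29; the last is November 29.
1 March 2021 is a Monday, so the first Sunday is March 7 and the fourth is March 28.
At the standard offset (UTC+11:00), 01:15 UTC + 11h = 12:15 Galund Administrative Region standard time.
The standard-time date in Galund Administrative Region, 28 November 2020, is outside the daylight-saving period (29 November 2020 – 28 March 2021), so Galund Administrative Region is on standard time, UTC+11:00.
01:15 UTC + 11h = 12:15 local.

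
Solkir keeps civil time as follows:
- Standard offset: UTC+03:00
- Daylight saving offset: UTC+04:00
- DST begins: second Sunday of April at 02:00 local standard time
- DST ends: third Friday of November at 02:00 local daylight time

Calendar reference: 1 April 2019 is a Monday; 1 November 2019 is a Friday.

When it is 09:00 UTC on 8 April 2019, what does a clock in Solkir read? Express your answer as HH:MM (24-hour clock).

12:00

1 April 2019 is a Monday, so the first Sunday is April 7 and the second is April 14.
1 November 2019 is a Friday, so the first Friday is November 1 and the third is November 15.
At the standard offset (UTC+03:00), 09:00 UTC + 3h = 12:00 Solkir standard time.
The standard-time date in Solkir, 8 April 2019, does not fall between 14 April and 15 November, so daylight saving is not in effect and Solkir is at UTC+03:00.
09:00 UTC + 3h = 12:00 local.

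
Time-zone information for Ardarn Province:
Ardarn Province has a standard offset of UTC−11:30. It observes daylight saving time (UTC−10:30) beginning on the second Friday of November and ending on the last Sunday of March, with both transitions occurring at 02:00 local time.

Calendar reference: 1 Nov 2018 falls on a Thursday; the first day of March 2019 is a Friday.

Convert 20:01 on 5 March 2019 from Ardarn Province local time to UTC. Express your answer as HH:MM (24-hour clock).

1 November 2018 is a Thursday, so the first Friday is November 2 and the second is November 9.
1 March 2019 is a Friday, so Sundays fall on 3, 10, 17, 24, 31; the last is March 31.
5 March 2019 falls between 9 November 2018 and 31 March 2019, so daylight saving is in effect and Ardarn Province is at UTC−10:30.
20:01 local + 10h30m = 06:31 UTC (rolling into the next day, 6 March 2019).

06:31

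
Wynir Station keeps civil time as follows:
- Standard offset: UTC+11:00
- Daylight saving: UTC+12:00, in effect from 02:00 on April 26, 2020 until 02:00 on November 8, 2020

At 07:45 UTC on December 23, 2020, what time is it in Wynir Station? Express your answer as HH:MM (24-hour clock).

18:45

At the standard offset (UTC+11:00), 07:45 UTC + 11h = 18:45 Wynir Station standard time.
The standard-time date in Wynir Station, December 23, 2020, is outside the daylight-saving period (26 April – 8 November), so Wynir Station is on standard time, UTC+11:00.
07:45 UTC + 11h = 18:45 local.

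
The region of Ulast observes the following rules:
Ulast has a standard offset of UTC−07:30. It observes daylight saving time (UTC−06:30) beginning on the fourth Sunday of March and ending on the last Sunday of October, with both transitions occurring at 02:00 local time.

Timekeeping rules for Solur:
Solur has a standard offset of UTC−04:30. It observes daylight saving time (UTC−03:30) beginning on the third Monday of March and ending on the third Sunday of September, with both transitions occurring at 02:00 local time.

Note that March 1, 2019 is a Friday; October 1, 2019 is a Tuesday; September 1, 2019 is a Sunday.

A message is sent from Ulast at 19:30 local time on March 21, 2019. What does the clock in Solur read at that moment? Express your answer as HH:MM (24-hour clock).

23:30

1 March 2019 is a Friday, so the first Sunday is March 3 and the fourth is March 24.
1 October 2019 is a Tuesday, so Sundays fall on 6, 13, 20, 27; the last is October 27.
March 21, 2019 does not fall between 24 March and 27 October, so daylight saving is not in effect and Ulast is at UTC−07:30.
19:30 Ulast + 7h30m = 03:00 UTC (rolling into the next day, 22 March 2019).
1 March 2019 is a Friday, so the first Monday is March 4 and the third is March 18.
1 September 2019 is a Sunday, so the first Sunday is September 1 and the third is September 15.
At the standard offset (UTC−04:30), 03:00 UTC − 4h30m = 22:30 Solur standard time (rolling into the previous day, 21 March 2019).
The standard-time date in Solur, March 21, 2019, falls between 18 March and 15 September, so daylight saving is in effect and Solur is at UTC−03:30.
03:00 UTC − 3h30m = 23:30 Solur (rolling into the previous day, 21 March 2019).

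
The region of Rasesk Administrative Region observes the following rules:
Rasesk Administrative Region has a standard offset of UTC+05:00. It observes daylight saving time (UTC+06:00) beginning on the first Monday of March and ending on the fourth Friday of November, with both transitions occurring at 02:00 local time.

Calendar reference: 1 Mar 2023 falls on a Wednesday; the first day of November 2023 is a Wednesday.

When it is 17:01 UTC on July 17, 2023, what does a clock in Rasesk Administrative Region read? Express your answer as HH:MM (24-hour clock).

23:01

1 March 2023 is a Wednesday, so the first Monday is March 6.
1 November 2023 is a Wednesday, so the first Friday is November 3 and the fourth is November 24.
At the standard offset (UTC+05:00), 17:01 UTC + 5h = 22:01 Rasesk Administrative Region standard time.
The standard-time date in Rasesk Administrative Region, July 17, 2023, lies within the daylight-saving period (6 March – 24 November), so Rasesk Administrative Region is on daylight time, UTC+06:00.
17:01 UTC + 6h = 23:01 local.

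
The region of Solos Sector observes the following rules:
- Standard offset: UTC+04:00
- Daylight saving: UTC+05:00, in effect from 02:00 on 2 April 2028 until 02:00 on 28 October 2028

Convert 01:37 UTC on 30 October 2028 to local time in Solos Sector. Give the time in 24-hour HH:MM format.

05:37

At the standard offset (UTC+04:00), 01:37 UTC + 4h = 05:37 Solos Sector standard time.
Daylight saving runs 2 April – 28 October; the standard-time date in Solos Sector, 30 October 2028, is outside that window, so Solos Sector is on standard time at UTC+04:00.
01:37 UTC + 4h = 05:37 local.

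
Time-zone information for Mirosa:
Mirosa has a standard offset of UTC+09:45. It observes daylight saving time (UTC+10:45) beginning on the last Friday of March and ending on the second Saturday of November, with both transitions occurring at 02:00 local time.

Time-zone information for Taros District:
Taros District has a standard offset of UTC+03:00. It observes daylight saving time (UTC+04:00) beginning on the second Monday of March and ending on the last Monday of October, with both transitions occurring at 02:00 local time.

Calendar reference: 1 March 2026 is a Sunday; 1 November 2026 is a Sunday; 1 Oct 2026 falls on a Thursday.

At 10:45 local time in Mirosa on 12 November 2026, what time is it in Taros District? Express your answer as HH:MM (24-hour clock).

1 March 2026 is a Sunday, so Fridays fall on 6, 13, 20, 27; the last is March 27.
1 November 2026 is a Sunday, so the first Saturday is November 7 and the second is November 14.
12 November 2026 lies within the daylight-saving period (27 March – 14 November), so Mirosa is on daylight time, UTC+10:45.
10:45 Mirosa − 10h45m = 00:00 UTC.
1 March 2026 is a Sunday, so the first Monday is March 2 and the second is March 9.
1 October 2026 is a Thursday, so Mondays fall on 5, 12, 19, 26; the last is October 26.
At the standard offset (UTC+03:00), 00:00 UTC + 3h = 03:00 Taros District standard time.
The standard-time date in Taros District, 12 November 2026, does not fall between 9 March and 26 October, so daylight saving is not in effect and Taros District is at UTC+03:00.
00:00 UTC + 3h = 03:00 Taros District.

03:00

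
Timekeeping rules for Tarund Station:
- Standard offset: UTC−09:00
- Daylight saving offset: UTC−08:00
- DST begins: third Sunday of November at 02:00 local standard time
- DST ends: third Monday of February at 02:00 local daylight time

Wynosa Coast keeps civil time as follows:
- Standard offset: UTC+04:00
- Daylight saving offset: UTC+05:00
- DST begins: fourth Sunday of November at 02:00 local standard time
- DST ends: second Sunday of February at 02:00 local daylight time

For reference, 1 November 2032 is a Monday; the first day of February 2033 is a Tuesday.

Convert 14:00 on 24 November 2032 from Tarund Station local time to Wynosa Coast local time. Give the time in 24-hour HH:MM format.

1 November 2032 is a Monday, so the first Sunday is November 7 and the third is November 21.
1 February 2033 is a Tuesday, so the first Monday is February 7 and the third is February 21.
24 November 2032 falls between 21 November 2032 and 21 February 2033, so daylight saving is in effect and Tarund Station is at UTC−08:00.
14:00 Tarund Station + 8h = 22:00 UTC.
1 November 2032 is a Monday, so the first Sunday is November 7 and the fourth is November 28.
1 February 2033 is a Tuesday, so the first Sunday is February 6 and the second is February 13.
At the standard offset (UTC+04:00), 22:00 UTC + 4h = 02:00 Wynosa Coast standard time (rolling into the next day, 25 November 2032).
Daylight saving runs 28 November 2032 – 13 February 2033; the standard-time date in Wynosa Coast, 25 November 2032, is outside that window, so Wynosa Coast is on standard time at UTC+04:00.
22:00 UTC + 4h = 02:00 Wynosa Coast (rolling into the next day, 25 November 2032).

02:00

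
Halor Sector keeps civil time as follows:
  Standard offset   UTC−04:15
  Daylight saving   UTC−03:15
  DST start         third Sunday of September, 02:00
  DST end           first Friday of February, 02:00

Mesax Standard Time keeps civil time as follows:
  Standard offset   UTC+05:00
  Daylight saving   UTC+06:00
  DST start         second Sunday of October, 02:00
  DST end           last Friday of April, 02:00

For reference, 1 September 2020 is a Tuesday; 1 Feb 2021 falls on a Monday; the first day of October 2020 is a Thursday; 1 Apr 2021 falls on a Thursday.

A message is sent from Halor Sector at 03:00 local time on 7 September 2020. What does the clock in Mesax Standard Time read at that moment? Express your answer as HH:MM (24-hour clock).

1 September 2020 is a Tuesday, so the first Sunday is September 6 and the third is September 20.
1 February 2021 is a Monday, so the first Friday is February 5.
7 September 2020 does not fall between 20 September 2020 and 5 February 2021, so daylight saving is not in effect and Halor Sector is at UTC−04:15.
03:00 Halor Sector + 4h15m = 07:15 UTC.
1 October 2020 is a Thursday, so the first Sunday is October 4 and the second is October 11.
1 April 2021 is a Thursday, so Fridays fall on 2, 9, 16, 23, 30; the last is April 30.
At the standard offset (UTC+05:00), 07:15 UTC + 5h = 12:15 Mesax Standard Time standard time.
Daylight saving runs 11 October 2020 – 30 April 2021; the standard-time date in Mesax Standard Time, 7 September 2020, is outside that window, so Mesax Standard Time is on standard time at UTC+05:00.
07:15 UTC + 5h = 12:15 Mesax Standard Time.

12:15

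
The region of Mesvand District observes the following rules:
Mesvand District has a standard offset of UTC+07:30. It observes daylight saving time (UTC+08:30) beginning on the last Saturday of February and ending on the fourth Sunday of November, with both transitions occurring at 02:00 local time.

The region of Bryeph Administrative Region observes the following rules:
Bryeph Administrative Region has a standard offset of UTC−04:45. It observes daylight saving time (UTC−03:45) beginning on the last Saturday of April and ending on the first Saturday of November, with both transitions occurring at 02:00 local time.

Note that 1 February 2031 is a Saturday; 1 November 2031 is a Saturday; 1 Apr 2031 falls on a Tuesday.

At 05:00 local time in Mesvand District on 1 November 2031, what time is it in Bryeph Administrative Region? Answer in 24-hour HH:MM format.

16:45

1 February 2031 is a Saturday, so Saturdays fall on 1, 8, 15, 22; the last is February 22.
1 November 2031 is a Saturday, so the first Sunday is November 2 and the fourth is November 23.
1 November 2031 lies within the daylight-saving period (22 February – 23 November), so Mesvand District is on daylight time, UTC+08:30.
05:00 Mesvand District − 8h30m = 20:30 UTC (rolling into the previous day, 31 October 2031).
1 April 2031 is a Tuesday, so Saturdays fall on 5, 12, 19, 26; the last is April 26.
1 November 2031 is a Saturday, so the first Saturday is November 1.
At the standard offset (UTC−04:45), 20:30 UTC − 4h45m = 15:45 Bryeph Administrative Region standard time.
The standard-time date in Bryeph Administrative Region, 31 October 2031, falls between 26 April and 1 November, so daylight saving is in effect and Bryeph Administrative Region is at UTC−03:45.
20:30 UTC − 3h45m = 16:45 Bryeph Administrative Region.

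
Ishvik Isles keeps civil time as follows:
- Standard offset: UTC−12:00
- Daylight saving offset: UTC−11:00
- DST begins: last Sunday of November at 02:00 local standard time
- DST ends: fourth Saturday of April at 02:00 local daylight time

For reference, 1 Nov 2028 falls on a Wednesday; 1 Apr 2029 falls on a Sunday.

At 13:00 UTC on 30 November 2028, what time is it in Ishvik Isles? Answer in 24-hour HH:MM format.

02:00

1 November 2028 is a Wednesday, so Sundays fall on 5, 12, 19, 26; the last is November 26.
1 April 2029 is a Sunday, so the first Saturday is April 7 and the fourth is April 28.
At the standard offset (UTC−12:00), 13:00 UTC − 12h = 01:00 Ishvik Isles standard time.
The standard-time date in Ishvik Isles, 30 November 2028, lies within the daylight-saving period (26 November 2028 – 28 April 2029), so Ishvik Isles is on daylight time, UTC−11:00.
13:00 UTC − 11h = 02:00 local.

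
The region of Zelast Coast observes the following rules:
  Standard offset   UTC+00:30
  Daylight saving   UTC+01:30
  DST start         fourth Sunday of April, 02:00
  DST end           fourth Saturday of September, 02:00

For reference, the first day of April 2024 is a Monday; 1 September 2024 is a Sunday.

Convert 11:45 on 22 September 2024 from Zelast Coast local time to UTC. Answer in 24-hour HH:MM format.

10:15

1 April 2024 is a Monday, so the first Sunday is April 7 and the fourth is April 28.
1 September 2024 is a Sunday, so the first Saturday is September 7 and the fourth is September 28.
Daylight saving runs 28 April – 28 September; 22 September 2024 is inside that window, so Zelast Coast is at UTC+01:30.
11:45 local − 1h30m = 10:15 UTC.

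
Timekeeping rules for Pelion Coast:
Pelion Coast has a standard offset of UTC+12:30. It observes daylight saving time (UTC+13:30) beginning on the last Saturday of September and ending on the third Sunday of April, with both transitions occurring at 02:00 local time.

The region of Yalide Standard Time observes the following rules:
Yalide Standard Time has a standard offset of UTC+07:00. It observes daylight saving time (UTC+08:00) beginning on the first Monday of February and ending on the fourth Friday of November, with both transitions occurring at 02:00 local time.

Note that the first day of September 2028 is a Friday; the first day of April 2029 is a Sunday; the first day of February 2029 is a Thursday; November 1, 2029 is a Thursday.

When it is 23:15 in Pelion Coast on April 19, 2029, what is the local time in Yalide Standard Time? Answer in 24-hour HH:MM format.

1 September 2028 is a Friday, so Saturdays fall on 2, 9, 16, 23, 30; the last is September 30.
1 April 2029 is a Sunday, so the first Sunday is April 1 and the third is April 15.
Daylight saving runs 30 September 2028 – 15 April 2029; April 19, 2029 is outside that window, so Pelion Coast is on standard time at UTC+12:30.
23:15 Pelion Coast − 12h30m = 10:45 UTC.
1 February 2029 is a Thursday, so the first Monday is February 5.
1 November 2029 is a Thursday, so the first Friday is November 2 and the fourth is November 23.
At the standard offset (UTC+07:00), 10:45 UTC + 7h = 17:45 Yalide Standard Time standard time.
Daylight saving runs 5 February – 23 November; the standard-time date in Yalide Standard Time, April 19, 2029, is inside that window, so Yalide Standard Time is at UTC+08:00.
10:45 UTC + 8h = 18:45 Yalide Standard Time.

18:45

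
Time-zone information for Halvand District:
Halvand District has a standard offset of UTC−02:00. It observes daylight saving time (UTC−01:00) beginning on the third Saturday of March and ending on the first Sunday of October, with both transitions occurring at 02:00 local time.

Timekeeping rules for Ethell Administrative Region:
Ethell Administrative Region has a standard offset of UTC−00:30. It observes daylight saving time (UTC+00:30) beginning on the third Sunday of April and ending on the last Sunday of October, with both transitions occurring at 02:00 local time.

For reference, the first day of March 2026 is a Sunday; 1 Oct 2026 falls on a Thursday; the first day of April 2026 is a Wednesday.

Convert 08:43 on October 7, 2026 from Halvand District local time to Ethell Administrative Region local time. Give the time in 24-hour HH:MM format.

11:13

1 March 2026 is a Sunday, so the first Saturday is March 7 and the third is March 21.
1 October 2026 is a Thursday, so the first Sunday is October 4.
October 7, 2026 is outside the daylight-saving period (21 March – 4 October), so Halvand District is on standard time, UTC−02:00.
08:43 Halvand District + 2h = 10:43 UTC.
1 April 2026 is a Wednesday, so the first Sunday is April 5 and the third is April 19.
1 October 2026 is a Thursday, so Sundays fall on 4, 11, 18, 25; the last is October 25.
At the standard offset (UTC−00:30), 10:43 UTC − 0h30m = 10:13 Ethell Administrative Region standard time.
The standard-time date in Ethell Administrative Region, October 7, 2026, falls between 19 April and 25 October, so daylight saving is in effect and Ethell Administrative Region is at UTC+00:30.
10:43 UTC + 0h30m = 11:13 Ethell Administrative Region.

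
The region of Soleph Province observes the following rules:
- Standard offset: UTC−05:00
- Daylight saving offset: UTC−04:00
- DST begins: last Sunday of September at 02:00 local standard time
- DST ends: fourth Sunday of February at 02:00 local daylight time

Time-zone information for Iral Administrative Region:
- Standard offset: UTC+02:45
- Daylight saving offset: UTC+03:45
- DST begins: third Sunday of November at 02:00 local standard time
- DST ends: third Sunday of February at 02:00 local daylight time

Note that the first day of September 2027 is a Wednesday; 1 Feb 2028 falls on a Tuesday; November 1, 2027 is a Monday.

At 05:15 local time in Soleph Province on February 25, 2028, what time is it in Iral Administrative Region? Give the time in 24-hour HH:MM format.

1 September 2027 is a Wednesday, so Sundays fall on 5, 12, 19, 26; the last is September 26.
1 February 2028 is a Tuesday, so the first Sunday is February 6 and the fourth is February 27.
February 25, 2028 lies within the daylight-saving period (26 September 2027 – 27 February 2028), so Soleph Province is on daylight time, UTC−04:00.
05:15 Soleph Province + 4h = 09:15 UTC.
1 November 2027 is a Monday, so the first Sunday is November 7 and the third is November 21.
1 February 2028 is a Tuesday, so the first Sunday is February 6 and the third is February 20.
At the standard offset (UTC+02:45), 09:15 UTC + 2h45m = 12:00 Iral Administrative Region standard time.
Daylight saving runs 21 November 2027 – 20 February 2028; the standard-time date in Iral Administrative Region, February 25, 2028, is outside that window, so Iral Administrative Region is on standard time at UTC+02:45.
09:15 UTC + 2h45m = 12:00 Iral Administrative Region.

12:00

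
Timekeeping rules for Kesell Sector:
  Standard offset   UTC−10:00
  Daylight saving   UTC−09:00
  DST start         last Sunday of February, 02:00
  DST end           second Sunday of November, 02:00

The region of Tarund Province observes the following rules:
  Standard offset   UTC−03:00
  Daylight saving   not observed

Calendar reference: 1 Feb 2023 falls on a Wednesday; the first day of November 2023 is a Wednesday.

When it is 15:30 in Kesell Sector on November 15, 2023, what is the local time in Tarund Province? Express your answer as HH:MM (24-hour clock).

22:30

1 February 2023 is a Wednesday, so Sundays fall on 5, 12, 19, 26; the last is February 26.
1 November 2023 is a Wednesday, so the first Sunday is November 5 and the second is November 12.
November 15, 2023 is outside the daylight-saving period (26 February – 12 November), so Kesell Sector is on standard time, UTC−10:00.
15:30 Kesell Sector + 10h = 01:30 UTC (rolling into the next day, 16 November 2023).
Tarund Province has no daylight saving, so its offset is UTC−03:00 year-round.
01:30 UTC − 3h = 22:30 Tarund Province (rolling into the previous day, 15 November 2023).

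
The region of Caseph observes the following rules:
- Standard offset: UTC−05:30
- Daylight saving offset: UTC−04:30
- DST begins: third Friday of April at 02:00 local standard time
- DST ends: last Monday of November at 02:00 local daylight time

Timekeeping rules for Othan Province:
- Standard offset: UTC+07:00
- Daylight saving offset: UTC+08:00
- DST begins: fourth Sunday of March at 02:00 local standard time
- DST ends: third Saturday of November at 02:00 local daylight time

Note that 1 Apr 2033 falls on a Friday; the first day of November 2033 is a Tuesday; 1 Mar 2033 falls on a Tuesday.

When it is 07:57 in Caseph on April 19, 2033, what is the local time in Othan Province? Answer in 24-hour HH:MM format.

1 April 2033 is a Friday, so the first Friday is April 1 and the third is April 15.
1 November 2033 is a Tuesday, so Mondays fall on 7, 14, 21, 28; the last is November 28.
Daylight saving runs 15 April – 28 November; April 19, 2033 is inside that window, so Caseph is at UTC−04:30.
07:57 Caseph + 4h30m = 12:27 UTC.
1 March 2033 is a Tuesday, so the first Sunday is March 6 and the fourth is March 27.
1 November 2033 is a Tuesday, so the first Saturday is November 5 and the third is November 19.
At the standard offset (UTC+07:00), 12:27 UTC + 7h = 19:27 Othan Province standard time.
Daylight saving runs 27 March – 19 November; the standard-time date in Othan Province, April 19, 2033, is inside that window, so Othan Province is at UTC+08:00.
12:27 UTC + 8h = 20:27 Othan Province.

20:27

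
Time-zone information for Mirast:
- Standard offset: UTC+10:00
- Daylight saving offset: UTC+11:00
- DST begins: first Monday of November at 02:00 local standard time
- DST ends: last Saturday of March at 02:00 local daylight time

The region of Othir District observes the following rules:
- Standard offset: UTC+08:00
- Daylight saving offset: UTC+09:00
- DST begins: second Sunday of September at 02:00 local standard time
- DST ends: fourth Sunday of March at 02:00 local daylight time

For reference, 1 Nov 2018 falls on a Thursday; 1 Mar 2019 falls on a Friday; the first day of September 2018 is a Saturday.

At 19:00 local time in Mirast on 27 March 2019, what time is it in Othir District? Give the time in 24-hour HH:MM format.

16:00

1 November 2018 is a Thursday, so the first Monday is November 5.
1 March 2019 is a Friday, so Saturdays fall on 2, 9, 16, 23, 30; the last is March 30.
Daylight saving runs 5 November 2018 – 30 March 2019; 27 March 2019 is inside that window, so Mirast is at UTC+11:00.
19:00 Mirast − 11h = 08:00 UTC.
1 September 2018 is a Saturday, so the first Sunday is September 2 and the second is September 9.
1 March 2019 is a Friday, so the first Sunday is March 3 and the fourth is March 24.
At the standard offset (UTC+08:00), 08:00 UTC + 8h = 16:00 Othir District standard time.
The standard-time date in Othir District, 27 March 2019, is outside the daylight-saving period (9 September 2018 – 24 March 2019), so Othir District is on standard time, UTC+08:00.
08:00 UTC + 8h = 16:00 Othir District.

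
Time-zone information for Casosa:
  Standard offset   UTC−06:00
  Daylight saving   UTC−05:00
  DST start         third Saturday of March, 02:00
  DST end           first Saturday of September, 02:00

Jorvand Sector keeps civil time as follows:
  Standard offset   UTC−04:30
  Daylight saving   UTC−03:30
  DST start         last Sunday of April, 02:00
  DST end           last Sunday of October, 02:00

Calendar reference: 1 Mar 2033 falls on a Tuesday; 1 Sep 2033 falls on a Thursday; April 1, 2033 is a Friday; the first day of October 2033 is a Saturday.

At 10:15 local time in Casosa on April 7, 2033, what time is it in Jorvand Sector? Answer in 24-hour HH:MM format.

10:45

1 March 2033 is a Tuesday, so the first Saturday is March 5 and the third is March 19.
1 September 2033 is a Thursday, so the first Saturday is September 3.
Daylight saving runs 19 March – 3 September; April 7, 2033 is inside that window, so Casosa is at UTC−05:00.
10:15 Casosa + 5h = 15:15 UTC.
1 April 2033 is a Friday, so Sundays fall on 3, 10, 17, 24; the last is April 24.
1 October 2033 is a Saturday, so Sundays fall on 2, 9, 16, 23, 30; the last is October 30.
At the standard offset (UTC−04:30), 15:15 UTC − 4h30m = 10:45 Jorvand Sector standard time.
Daylight saving runs 24 April – 30 October; the standard-time date in Jorvand Sector, April 7, 2033, is outside that window, so Jorvand Sector is on standard time at UTC−04:30.
15:15 UTC − 4h30m = 10:45 Jorvand Sector.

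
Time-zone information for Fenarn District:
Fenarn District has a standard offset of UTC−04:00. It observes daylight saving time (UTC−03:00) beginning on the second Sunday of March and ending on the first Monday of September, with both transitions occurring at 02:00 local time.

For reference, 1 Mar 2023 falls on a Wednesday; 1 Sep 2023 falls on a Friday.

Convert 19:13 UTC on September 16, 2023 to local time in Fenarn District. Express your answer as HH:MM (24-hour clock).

15:13

1 March 2023 is a Wednesday, so the first Sunday is March 5 and the second is March 12.
1 September 2023 is a Friday, so the first Monday is September 4.
At the standard offset (UTC−04:00), 19:13 UTC − 4h = 15:13 Fenarn District standard time.
Daylight saving runs 12 March – 4 September; the standard-time date in Fenarn District, September 16, 2023, is outside that window, so Fenarn District is on standard time at UTC−04:00.
19:13 UTC − 4h = 15:13 local.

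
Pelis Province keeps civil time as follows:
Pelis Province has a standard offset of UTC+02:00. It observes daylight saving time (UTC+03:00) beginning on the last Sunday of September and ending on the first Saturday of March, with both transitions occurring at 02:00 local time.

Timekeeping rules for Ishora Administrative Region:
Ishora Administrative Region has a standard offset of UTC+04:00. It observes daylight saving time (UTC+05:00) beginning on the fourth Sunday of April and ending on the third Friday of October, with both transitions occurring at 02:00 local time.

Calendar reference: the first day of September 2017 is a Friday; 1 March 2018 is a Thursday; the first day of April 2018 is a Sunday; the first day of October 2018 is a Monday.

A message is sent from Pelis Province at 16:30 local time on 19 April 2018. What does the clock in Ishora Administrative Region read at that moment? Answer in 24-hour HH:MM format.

1 September 2017 is a Friday, so Sundays fall on 3, 10, 17, 24; the last is September 24.
1 March 2018 is a Thursday, so the first Saturday is March 3.
19 April 2018 does not fall between 24 September 2017 and 3 March 2018, so daylight saving is not in effect and Pelis Province is at UTC+02:00.
16:30 Pelis Province − 2h = 14:30 UTC.
1 April 2018 is a Sunday, so the first Sunday is April 1 and the fourth is April 22.
1 October 2018 is a Monday, so the first Friday is October 5 and the third is October 19.
At the standard offset (UTC+04:00), 14:30 UTC + 4h = 18:30 Ishora Administrative Region standard time.
Daylight saving runs 22 April – 19 October; the standard-time date in Ishora Administrative Region, 19 April 2018, is outside that window, so Ishora Administrative Region is on standard time at UTC+04:00.
14:30 UTC + 4h = 18:30 Ishora Administrative Region.

18:30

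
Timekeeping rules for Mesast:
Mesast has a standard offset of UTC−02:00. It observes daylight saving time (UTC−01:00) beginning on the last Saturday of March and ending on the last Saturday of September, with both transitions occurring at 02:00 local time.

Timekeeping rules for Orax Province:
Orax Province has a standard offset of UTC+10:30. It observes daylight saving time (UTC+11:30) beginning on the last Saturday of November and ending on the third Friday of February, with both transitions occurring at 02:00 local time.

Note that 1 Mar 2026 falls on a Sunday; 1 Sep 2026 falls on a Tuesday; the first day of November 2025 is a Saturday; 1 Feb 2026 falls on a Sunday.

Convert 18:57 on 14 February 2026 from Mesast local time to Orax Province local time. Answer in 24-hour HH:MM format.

1 March 2026 is a Sunday, so Saturdays fall on 7, 14, 21, 28; the last is March 28.
1 September 2026 is a Tuesday, so Saturdays fall on 5, 12, 19, 26; the last is September 26.
14 February 2026 does not fall between 28 March and 26 September, so daylight saving is not in effect and Mesast is at UTC−02:00.
18:57 Mesast + 2h = 20:57 UTC.
1 November 2025 is a Saturday, so Saturdays fall on 1, 8, 15, 22, 29; the last is November 29.
1 February 2026 is a Sunday, so the first Friday is February 6 and the third is February 20.
At the standard offset (UTC+10:30), 20:57 UTC + 10h30m = 07:27 Orax Province standard time (rolling into the next day, 15 February 2026).
The standard-time date in Orax Province, 15 February 2026, lies within the daylight-saving period (29 November 2025 – 20 February 2026), so Orax Province is on daylight time, UTC+11:30.
20:57 UTC + 11h30m = 08:27 Orax Province (rolling into the next day, 15 February 2026).

08:27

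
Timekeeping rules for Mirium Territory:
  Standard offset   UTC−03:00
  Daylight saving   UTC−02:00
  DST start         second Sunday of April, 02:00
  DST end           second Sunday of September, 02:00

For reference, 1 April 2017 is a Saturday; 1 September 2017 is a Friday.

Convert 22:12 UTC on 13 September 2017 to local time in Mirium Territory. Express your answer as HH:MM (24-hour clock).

19:12

1 April 2017 is a Saturday, so the first Sunday is April 2 and the second is April 9.
1 September 2017 is a Friday, so the first Sunday is September 3 and the second is September 10.
At the standard offset (UTC−03:00), 22:12 UTC − 3h = 19:12 Mirium Territory standard time.
The standard-time date in Mirium Territory, 13 September 2017, is outside the daylight-saving period (9 April – 10 September), so Mirium Territory is on standard time, UTC−03:00.
22:12 UTC − 3h = 19:12 local.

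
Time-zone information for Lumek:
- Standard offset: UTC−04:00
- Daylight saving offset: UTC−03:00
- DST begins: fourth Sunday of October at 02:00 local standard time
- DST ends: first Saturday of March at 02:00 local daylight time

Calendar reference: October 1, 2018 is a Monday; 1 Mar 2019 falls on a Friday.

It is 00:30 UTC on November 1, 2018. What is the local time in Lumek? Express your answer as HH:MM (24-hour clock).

1 October 2018 is a Monday, so the first Sunday is October 7 and the fourth is October 28.
1 March 2019 is a Friday, so the first Saturday is March 2.
At the standard offset (UTC−04:00), 00:30 UTC − 4h = 20:30 Lumek standard time (rolling into the previous day, 31 October 2018).
The standard-time date in Lumek, October 31, 2018, falls between 28 October 2018 and 2 March 2019, so daylight saving is in effect and Lumek is at UTC−03:00.
00:30 UTC − 3h = 21:30 local (rolling into the previous day, 31 October 2018).

21:30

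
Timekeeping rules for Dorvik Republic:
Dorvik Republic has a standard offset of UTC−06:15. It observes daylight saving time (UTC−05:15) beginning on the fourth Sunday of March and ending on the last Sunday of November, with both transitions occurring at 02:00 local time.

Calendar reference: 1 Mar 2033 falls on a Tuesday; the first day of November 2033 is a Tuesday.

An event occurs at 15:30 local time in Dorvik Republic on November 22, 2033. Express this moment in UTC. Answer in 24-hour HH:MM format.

20:45

1 March 2033 is a Tuesday, so the first Sunday is March 6 and the fourth is March 27.
1 November 2033 is a Tuesday, so Sundays fall on 6, 13, 20, 27; the last is November 27.
Daylight saving runs 27 March – 27 November; November 22, 2033 is inside that window, so Dorvik Republic is at UTC−05:15.
15:30 local + 5h15m = 20:45 UTC.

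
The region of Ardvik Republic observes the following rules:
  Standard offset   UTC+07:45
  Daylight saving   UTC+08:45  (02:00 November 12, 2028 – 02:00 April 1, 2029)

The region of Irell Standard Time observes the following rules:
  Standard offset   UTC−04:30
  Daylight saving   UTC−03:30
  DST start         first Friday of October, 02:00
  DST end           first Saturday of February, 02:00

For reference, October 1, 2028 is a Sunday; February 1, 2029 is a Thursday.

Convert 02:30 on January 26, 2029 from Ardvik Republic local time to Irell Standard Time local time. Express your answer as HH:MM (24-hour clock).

Daylight saving runs 12 November 2028 – 1 April 2029; January 26, 2029 is inside that window, so Ardvik Republic is at UTC+08:45.
02:30 Ardvik Republic − 8h45m = 17:45 UTC (rolling into the previous day, 25 January 2029).
1 October 2028 is a Sunday, so the first Friday is October 6.
1 February 2029 is a Thursday, so the first Saturday is February 3.
At the standard offset (UTC−04:30), 17:45 UTC − 4h30m = 13:15 Irell Standard Time standard time.
Daylight saving runs 6 October 2028 – 3 February 2029; the standard-time date in Irell Standard Time, January 25, 2029, is inside that window, so Irell Standard Time is at UTC−03:30.
17:45 UTC − 3h30m = 14:15 Irell Standard Time.

14:15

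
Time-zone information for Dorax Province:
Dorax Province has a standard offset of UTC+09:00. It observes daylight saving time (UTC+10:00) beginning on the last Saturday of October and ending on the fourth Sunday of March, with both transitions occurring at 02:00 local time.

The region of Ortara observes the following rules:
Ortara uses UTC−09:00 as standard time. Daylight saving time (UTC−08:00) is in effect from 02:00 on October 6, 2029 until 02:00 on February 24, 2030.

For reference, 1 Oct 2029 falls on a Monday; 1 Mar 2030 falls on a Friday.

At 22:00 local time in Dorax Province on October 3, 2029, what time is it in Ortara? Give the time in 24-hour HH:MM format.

04:00

1 October 2029 is a Monday, so Saturdays fall on 6, 13, 20, 27; the last is October 27.
1 March 2030 is a Friday, so the first Sunday is March 3 and the fourth is March 24.
Daylight saving runs 27 October 2029 – 24 March 2030; October 3, 2029 is outside that window, so Dorax Province is on standard time at UTC+09:00.
22:00 Dorax Province − 9h = 13:00 UTC.
At the standard offset (UTC−09:00), 13:00 UTC − 9h = 04:00 Ortara standard time.
The standard-time date in Ortara, October 3, 2029, does not fall between 6 October 2029 and 24 February 2030, so daylight saving is not in effect and Ortara is at UTC−09:00.
13:00 UTC − 9h = 04:00 Ortara.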